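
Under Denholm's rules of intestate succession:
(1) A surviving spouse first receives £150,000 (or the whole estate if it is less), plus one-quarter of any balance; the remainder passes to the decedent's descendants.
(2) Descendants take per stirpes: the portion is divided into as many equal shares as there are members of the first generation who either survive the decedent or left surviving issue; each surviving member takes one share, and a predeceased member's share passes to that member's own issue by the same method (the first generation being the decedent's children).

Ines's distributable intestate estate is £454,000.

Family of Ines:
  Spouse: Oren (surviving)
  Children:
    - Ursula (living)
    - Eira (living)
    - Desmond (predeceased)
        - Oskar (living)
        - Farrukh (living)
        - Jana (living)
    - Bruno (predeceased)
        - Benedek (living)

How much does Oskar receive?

Oren first takes £150,000, leaving a balance of £304,000. Oren then takes one-quarter of the balance (£76,000), for a total of £226,000. The remaining £228,000 passes to the descendants.
The descendants' portion (£228,000) is divided into 4 shares of £57,000: Ursula and Eira each take £57,000; Desmond's £57,000 share passes to Desmond's issue; Bruno's £57,000 share passes to Bruno's issue.
Desmond's share (£57,000) is divided into 3 shares of £19,000: Oskar, Farrukh, and Jana each take £19,000.
Bruno's share (£57,000) passes entirely to Benedek.

Oskar receives £19,000.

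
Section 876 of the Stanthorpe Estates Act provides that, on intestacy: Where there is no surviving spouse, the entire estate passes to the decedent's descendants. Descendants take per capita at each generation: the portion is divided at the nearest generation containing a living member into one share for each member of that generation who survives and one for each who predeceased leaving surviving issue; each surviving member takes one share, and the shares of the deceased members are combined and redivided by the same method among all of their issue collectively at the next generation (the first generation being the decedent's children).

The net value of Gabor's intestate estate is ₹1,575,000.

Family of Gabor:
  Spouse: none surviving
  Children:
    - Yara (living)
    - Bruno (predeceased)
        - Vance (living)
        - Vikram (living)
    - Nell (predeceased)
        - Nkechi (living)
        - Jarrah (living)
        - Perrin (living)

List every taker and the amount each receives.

The entire ₹1,575,000 passes to the descendants.
That amount (₹1,575,000) is divided at the children's generation into 3 shares of ₹525,000. Yara takes ₹525,000. The 2 shares of the deceased (Bruno and Nell) are combined into a pool of ₹1,050,000.
That pool (₹1,050,000) is divided at the grandchildren's generation equally among Vance, Vikram, Nkechi, Jarrah, and Perrin: ₹210,000 each.

Yara: ₹525,000; Vance: ₹210,000; Vikram: ₹210,000; Nkechi: ₹210,000; Jarrah: ₹210,000; Perrin: ₹210,000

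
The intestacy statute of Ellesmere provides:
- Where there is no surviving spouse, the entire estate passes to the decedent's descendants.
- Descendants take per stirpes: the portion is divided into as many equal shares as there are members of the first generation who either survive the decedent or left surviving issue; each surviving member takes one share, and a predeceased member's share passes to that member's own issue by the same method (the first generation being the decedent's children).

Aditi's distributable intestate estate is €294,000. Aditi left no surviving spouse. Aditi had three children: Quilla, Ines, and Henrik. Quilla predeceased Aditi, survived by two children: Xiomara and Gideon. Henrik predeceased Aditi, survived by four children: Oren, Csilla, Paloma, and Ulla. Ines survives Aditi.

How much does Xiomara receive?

The entire €294,000 passes to the descendants.
That amount (€294,000) is divided into 3 shares of €98,000: Ines takes €98,000; Quilla's €98,000 share passes to Quilla's issue; Henrik's €98,000 share passes to Henrik's issue.
Quilla's share (€98,000) is divided into 2 shares of €49,000: Xiomara and Gideon each take €49,000.
Henrik's share (€98,000) is divided into 4 shares of €24,500: Oren, Csilla, Paloma, and Ulla each take €24,500.

Xiomara receives €49,000.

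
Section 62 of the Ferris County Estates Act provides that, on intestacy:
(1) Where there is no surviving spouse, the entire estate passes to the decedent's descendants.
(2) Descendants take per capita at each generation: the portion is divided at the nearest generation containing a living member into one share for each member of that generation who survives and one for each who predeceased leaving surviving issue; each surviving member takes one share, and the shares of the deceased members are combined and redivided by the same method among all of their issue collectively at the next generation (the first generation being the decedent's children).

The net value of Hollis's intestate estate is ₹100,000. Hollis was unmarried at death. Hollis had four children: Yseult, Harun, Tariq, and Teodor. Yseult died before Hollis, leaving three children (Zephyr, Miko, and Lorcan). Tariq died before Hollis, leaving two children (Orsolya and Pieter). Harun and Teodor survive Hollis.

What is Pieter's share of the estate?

The entire ₹100,000 passes to the descendants.
That amount (₹100,000) is divided at the children's generation into 4 shares of ₹25,000. Harun and Teodor each take ₹25,000. The 2 shares of the deceased (Yseult and Tariq) are combined into a pool of ₹50,000.
That pool (₹50,000) is divided at the grandchildren's generation equally among Zephyr, Miko, Lorcan, Orsolya, and Pieter: ₹10,000 each.

Pieter receives ₹10,000.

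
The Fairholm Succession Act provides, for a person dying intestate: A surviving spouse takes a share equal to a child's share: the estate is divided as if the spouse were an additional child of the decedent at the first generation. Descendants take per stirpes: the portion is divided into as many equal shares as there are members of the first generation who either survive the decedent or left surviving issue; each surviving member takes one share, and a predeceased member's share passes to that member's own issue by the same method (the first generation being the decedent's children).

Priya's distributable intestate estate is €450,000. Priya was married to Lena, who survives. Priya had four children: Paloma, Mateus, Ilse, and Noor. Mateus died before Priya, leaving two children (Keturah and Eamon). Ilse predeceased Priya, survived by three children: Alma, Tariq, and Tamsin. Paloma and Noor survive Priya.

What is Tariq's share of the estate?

Tariq receives €30,000.

The spouse counts as an additional share at the children's level, so there are 5 primary shares of €90,000. Lena takes one such share (€90,000).
The children's combined portion (€360,000) is divided into 4 shares of €90,000: Paloma and Noor each take €90,000; Mateus's €90,000 share passes to Mateus's issue; Ilse's €90,000 share passes to Ilse's issue.
Mateus's share (€90,000) is divided into 2 shares of €45,000: Keturah and Eamon each take €45,000.
Ilse's share (€90,000) is divided into 3 shares of €30,000: Alma, Tariq, and Tamsin each take €30,000.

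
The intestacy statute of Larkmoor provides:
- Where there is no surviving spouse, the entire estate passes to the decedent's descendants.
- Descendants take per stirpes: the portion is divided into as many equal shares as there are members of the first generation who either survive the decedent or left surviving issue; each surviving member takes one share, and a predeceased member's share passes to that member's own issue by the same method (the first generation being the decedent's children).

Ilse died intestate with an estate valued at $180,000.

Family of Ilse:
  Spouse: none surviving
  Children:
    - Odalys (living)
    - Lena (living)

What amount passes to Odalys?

The entire $180,000 passes to the descendants.
That amount ($180,000) is divided into 2 shares of $90,000: Odalys and Lena each take $90,000.

Odalys receives $90,000.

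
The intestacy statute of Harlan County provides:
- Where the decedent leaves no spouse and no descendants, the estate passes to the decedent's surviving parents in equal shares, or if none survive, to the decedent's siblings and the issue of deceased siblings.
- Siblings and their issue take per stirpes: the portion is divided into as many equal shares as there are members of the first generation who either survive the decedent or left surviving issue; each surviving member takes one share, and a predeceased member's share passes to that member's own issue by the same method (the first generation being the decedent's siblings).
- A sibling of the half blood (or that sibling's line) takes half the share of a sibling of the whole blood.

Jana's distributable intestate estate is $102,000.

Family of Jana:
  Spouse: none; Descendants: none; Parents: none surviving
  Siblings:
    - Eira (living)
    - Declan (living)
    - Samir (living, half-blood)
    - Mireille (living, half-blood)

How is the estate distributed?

Eira: $34,000; Declan: $34,000; Samir: $17,000; Mireille: $17,000

The entire $102,000 passes to the siblings and their issue.
Counting each half-blood sibling's line as half a unit, there are 3 units in $102,000, so one unit is $34,000. Whole-blood lines (Eira and Declan) take $34,000 each; half-blood lines (Samir and Mireille) take $17,000 each.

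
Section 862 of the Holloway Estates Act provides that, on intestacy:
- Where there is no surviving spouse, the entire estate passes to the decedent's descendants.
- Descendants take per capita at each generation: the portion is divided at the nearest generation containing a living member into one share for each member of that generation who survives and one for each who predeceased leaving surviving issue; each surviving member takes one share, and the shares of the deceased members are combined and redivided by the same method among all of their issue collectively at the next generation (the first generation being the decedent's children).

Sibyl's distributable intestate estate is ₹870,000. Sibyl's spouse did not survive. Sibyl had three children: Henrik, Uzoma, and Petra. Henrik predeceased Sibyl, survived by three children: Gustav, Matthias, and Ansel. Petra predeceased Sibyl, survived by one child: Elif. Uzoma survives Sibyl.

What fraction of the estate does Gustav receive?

Gustav receives 1/6 of the estate.

The entire ₹870,000 passes to the descendants.
That amount (₹870,000) is divided at the children's generation into 3 shares of ₹290,000. Uzoma takes ₹290,000. The 2 shares of the deceased (Henrik and Petra) are combined into a pool of ₹580,000.
That pool (₹580,000) is divided at the grandchildren's generation equally among Gustav, Matthias, Ansel, and Elif: ₹145,000 each.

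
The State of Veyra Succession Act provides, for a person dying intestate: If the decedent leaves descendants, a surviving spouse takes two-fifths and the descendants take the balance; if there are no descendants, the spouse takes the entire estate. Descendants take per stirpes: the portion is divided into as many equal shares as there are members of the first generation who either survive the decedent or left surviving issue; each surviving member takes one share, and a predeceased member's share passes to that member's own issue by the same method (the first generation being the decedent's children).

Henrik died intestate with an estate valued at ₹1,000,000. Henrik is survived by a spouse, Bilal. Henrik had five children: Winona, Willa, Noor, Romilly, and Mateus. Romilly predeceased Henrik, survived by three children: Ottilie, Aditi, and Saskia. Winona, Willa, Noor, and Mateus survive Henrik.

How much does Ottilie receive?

Ottilie receives ₹40,000.

Bilal takes two-fifths of ₹1,000,000 = ₹400,000. The remaining ₹600,000 passes to the descendants.
The descendants' portion (₹600,000) is divided into 5 shares of ₹120,000: Winona, Willa, Noor, and Mateus each take ₹120,000; Romilly's ₹120,000 share passes to Romilly's issue.
Romilly's share (₹120,000) is divided into 3 shares of ₹40,000: Ottilie, Aditi, and Saskia each take ₹40,000.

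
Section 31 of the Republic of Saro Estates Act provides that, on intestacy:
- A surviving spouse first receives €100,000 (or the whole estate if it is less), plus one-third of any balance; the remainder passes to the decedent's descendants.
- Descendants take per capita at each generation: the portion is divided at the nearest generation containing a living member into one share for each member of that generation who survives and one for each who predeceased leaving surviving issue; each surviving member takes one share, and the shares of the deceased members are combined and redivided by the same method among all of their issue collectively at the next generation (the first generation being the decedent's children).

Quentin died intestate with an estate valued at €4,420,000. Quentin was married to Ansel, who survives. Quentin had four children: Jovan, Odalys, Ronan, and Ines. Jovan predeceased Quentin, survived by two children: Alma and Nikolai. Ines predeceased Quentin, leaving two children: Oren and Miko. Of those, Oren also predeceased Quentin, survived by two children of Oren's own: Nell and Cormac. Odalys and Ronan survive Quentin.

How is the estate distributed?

Ansel: €1,540,000; Alma: €360,000; Nikolai: €360,000; Odalys: €720,000; Ronan: €720,000; Nell: €180,000; Cormac: €180,000; Miko: €360,000

Ansel first takes €100,000, leaving a balance of €4,320,000. Ansel then takes one-third of the balance (€1,440,000), for a total of €1,540,000. The remaining €2,880,000 passes to the descendants.
The descendants' portion (€2,880,000) is divided at the children's generation into 4 shares of €720,000. Odalys and Ronan each take €720,000. The 2 shares of the deceased (Jovan and Ines) are combined into a pool of €1,440,000.
That pool (€1,440,000) is divided at the grandchildren's generation into 4 shares of €360,000. Alma, Nikolai, and Miko each take €360,000. The remaining share for the deceased Oren (€360,000) is carried to the next generation.
That pool (€360,000) is divided at the great-grandchildren's generation equally among Nell and Cormac: €180,000 each.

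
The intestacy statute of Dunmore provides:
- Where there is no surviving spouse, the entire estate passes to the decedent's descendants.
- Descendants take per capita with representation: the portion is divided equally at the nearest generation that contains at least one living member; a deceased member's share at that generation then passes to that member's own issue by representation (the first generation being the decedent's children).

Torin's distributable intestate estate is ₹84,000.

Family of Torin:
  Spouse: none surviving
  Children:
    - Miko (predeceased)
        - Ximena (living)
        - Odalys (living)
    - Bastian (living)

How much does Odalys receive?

The entire ₹84,000 passes to the descendants.
That amount (₹84,000) is divided into 2 shares of ₹42,000: Bastian takes ₹42,000; Miko's ₹42,000 share passes to Miko's issue.
Miko's share (₹42,000) is divided into 2 shares of ₹21,000: Ximena and Odalys each take ₹21,000.

Odalys receives ₹21,000.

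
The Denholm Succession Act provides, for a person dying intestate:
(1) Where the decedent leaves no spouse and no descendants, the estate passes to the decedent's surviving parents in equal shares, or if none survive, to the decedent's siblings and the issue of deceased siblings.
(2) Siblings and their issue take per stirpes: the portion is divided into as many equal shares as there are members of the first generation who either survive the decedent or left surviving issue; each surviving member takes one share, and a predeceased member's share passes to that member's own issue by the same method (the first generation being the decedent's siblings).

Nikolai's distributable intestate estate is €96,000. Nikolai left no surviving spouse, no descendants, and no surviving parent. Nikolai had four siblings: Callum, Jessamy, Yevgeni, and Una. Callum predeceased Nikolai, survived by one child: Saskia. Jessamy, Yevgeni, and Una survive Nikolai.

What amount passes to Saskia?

The entire €96,000 passes to the siblings and their issue.
That amount (€96,000) is divided into 4 shares of €24,000: Jessamy, Yevgeni, and Una each take €24,000; Callum's €24,000 share passes to Callum's issue.
Callum's share (€24,000) passes entirely to Saskia.

Saskia receives €24,000.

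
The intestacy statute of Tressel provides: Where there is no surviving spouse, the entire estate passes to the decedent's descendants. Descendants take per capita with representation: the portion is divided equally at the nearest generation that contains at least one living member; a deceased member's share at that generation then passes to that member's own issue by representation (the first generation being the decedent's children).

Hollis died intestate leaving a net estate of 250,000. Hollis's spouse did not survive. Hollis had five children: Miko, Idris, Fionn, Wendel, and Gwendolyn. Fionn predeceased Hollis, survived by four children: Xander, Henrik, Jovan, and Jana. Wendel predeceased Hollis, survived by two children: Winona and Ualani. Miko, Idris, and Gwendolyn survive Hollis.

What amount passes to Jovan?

Jovan receives 12,500.

The entire 250,000 passes to the descendants.
That amount (250,000) is divided into 5 shares of 50,000: Miko, Idris, and Gwendolyn each take 50,000; Fionn's 50,000 share passes to Fionn's issue; Wendel's 50,000 share passes to Wendel's issue.
Fionn's share (50,000) is divided into 4 shares of 12,500: Xander, Henrik, Jovan, and Jana each take 12,500.
Wendel's share (50,000) is divided into 2 shares of 25,000: Winona and Ualani each take 25,000.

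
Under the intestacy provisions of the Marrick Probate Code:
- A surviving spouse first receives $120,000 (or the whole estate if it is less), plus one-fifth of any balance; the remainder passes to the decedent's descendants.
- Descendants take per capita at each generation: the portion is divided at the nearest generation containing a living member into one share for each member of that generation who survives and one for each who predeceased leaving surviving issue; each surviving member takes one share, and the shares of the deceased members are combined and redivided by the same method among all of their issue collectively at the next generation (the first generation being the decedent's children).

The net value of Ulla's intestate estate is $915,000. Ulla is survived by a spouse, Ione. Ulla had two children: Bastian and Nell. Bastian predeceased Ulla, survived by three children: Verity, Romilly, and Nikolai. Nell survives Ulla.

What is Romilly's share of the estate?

Romilly receives $106,000.

Ione first takes $120,000, leaving a balance of $795,000. Ione then takes one-fifth of the balance ($159,000), for a total of $279,000. The remaining $636,000 passes to the descendants.
The descendants' portion ($636,000) is divided at the children's generation into 2 shares of $318,000. Nell takes $318,000. The remaining share for the deceased Bastian ($318,000) is carried to the next generation.
That pool ($318,000) is divided at the grandchildren's generation equally among Verity, Romilly, and Nikolai: $106,000 each.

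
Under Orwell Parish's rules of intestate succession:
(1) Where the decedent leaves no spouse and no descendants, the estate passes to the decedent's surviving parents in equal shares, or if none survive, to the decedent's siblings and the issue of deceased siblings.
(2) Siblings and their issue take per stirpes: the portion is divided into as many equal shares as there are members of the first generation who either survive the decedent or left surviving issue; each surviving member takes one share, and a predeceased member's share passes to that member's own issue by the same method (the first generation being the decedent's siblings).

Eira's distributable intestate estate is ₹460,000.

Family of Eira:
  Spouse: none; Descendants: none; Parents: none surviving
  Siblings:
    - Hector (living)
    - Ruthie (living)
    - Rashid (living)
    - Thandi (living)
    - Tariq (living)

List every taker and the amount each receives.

The entire ₹460,000 passes to the siblings and their issue.
That amount (₹460,000) is divided into 5 shares of ₹92,000: Hector, Ruthie, Rashid, Thandi, and Tariq each take ₹92,000.

Hector: ₹92,000; Ruthie: ₹92,000; Rashid: ₹92,000; Thandi: ₹92,000; Tariq: ₹92,000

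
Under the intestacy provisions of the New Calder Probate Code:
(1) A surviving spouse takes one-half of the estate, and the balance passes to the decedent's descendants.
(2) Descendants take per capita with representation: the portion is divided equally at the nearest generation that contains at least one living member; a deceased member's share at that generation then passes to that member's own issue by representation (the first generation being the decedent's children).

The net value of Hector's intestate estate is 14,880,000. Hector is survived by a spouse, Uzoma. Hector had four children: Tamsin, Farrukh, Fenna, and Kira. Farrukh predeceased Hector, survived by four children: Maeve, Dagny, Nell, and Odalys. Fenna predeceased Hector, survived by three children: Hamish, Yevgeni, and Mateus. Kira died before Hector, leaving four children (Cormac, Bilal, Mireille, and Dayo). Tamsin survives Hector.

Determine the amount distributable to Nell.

Uzoma takes one-half of 14,880,000 = 7,440,000. The remaining 7,440,000 passes to the descendants.
The descendants' portion (7,440,000) is divided into 4 shares of 1,860,000: Tamsin takes 1,860,000; Farrukh's 1,860,000 share passes to Farrukh's issue; Fenna's 1,860,000 share passes to Fenna's issue; Kira's 1,860,000 share passes to Kira's issue.
Farrukh's share (1,860,000) is divided into 4 shares of 465,000: Maeve, Dagny, Nell, and Odalys each take 465,000.
Fenna's share (1,860,000) is divided into 3 shares of 620,000: Hamish, Yevgeni, and Mateus each take 620,000.
Kira's share (1,860,000) is divided into 4 shares of 465,000: Cormac, Bilal, Mireille, and Dayo each take 465,000.

Nell receives 465,000.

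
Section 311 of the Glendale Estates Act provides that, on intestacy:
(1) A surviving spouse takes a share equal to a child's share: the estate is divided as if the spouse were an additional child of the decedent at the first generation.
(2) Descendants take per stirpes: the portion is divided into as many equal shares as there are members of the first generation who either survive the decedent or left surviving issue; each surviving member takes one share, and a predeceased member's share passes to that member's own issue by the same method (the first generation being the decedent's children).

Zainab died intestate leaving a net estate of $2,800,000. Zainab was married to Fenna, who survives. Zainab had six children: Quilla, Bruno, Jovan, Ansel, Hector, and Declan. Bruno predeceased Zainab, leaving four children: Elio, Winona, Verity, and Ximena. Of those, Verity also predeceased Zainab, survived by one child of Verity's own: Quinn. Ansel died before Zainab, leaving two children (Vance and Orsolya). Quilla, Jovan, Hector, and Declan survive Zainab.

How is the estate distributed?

The spouse counts as an additional share at the children's level, so there are 7 primary shares of $400,000. Fenna takes one such share ($400,000).
The children's combined portion ($2,400,000) is divided into 6 shares of $400,000: Quilla, Jovan, Hector, and Declan each take $400,000; Bruno's $400,000 share passes to Bruno's issue; Ansel's $400,000 share passes to Ansel's issue.
Bruno's share ($400,000) is divided into 4 shares of $100,000: Elio, Winona, and Ximena each take $100,000; Verity's $100,000 share passes to Verity's issue.
Verity's share ($100,000) passes entirely to Quinn.
Ansel's share ($400,000) is divided into 2 shares of $200,000: Vance and Orsolya each take $200,000.

Fenna: $400,000; Quilla: $400,000; Elio: $100,000; Winona: $100,000; Quinn: $100,000; Ximena: $100,000; Jovan: $400,000; Vance: $200,000; Orsolya: $200,000; Hector: $400,000; Declan: $400,000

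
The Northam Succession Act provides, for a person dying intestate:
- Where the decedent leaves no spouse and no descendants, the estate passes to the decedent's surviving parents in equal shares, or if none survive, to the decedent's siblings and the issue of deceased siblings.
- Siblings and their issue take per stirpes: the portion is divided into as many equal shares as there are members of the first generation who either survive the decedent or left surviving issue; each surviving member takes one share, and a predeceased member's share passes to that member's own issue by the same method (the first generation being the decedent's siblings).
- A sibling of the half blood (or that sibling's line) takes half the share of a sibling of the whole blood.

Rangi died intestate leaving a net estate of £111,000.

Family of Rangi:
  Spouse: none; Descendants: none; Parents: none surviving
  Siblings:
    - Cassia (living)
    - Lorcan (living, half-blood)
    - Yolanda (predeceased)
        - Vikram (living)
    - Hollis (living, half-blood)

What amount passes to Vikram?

The entire £111,000 passes to the siblings and their issue.
Counting each half-blood sibling's line as half a unit, there are 3 units in £111,000, so one unit is £37,000. Whole-blood lines (Cassia and Yolanda) take £37,000 each; half-blood lines (Lorcan and Hollis) take £18,500 each.
Yolanda's share (£37,000) passes entirely to Vikram.

Vikram receives £37,000.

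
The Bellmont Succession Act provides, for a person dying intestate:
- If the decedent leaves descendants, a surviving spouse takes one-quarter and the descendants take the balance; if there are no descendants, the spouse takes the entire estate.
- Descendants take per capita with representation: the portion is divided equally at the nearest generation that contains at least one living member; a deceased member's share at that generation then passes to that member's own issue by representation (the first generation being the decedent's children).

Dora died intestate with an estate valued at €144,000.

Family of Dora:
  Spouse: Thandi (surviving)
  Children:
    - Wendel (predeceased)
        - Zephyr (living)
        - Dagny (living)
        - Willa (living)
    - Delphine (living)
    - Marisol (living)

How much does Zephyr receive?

Zephyr receives €12,000.

Thandi takes one-quarter of €144,000 = €36,000. The remaining €108,000 passes to the descendants.
The descendants' portion (€108,000) is divided into 3 shares of €36,000: Delphine and Marisol each take €36,000; Wendel's €36,000 share passes to Wendel's issue.
Wendel's share (€36,000) is divided into 3 shares of €12,000: Zephyr, Dagny, and Willa each take €12,000.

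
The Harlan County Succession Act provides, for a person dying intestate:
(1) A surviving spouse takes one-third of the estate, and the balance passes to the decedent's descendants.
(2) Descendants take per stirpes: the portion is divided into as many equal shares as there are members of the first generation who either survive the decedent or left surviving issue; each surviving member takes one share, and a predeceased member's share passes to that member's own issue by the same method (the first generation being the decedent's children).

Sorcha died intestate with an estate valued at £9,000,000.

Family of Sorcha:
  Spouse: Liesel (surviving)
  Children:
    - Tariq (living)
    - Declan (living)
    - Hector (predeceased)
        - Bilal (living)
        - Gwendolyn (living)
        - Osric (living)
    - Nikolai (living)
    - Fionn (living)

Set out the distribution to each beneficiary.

Liesel: £3,000,000; Tariq: £1,200,000; Declan: £1,200,000; Bilal: £400,000; Gwendolyn: £400,000; Osric: £400,000; Nikolai: £1,200,000; Fionn: £1,200,000

Liesel takes one-third of £9,000,000 = £3,000,000. The remaining £6,000,000 passes to the descendants.
The descendants' portion (£6,000,000) is divided into 5 shares of £1,200,000: Tariq, Declan, Nikolai, and Fionn each take £1,200,000; Hector's £1,200,000 share passes to Hector's issue.
Hector's share (£1,200,000) is divided into 3 shares of £400,000: Bilal, Gwendolyn, and Osric each take £400,000.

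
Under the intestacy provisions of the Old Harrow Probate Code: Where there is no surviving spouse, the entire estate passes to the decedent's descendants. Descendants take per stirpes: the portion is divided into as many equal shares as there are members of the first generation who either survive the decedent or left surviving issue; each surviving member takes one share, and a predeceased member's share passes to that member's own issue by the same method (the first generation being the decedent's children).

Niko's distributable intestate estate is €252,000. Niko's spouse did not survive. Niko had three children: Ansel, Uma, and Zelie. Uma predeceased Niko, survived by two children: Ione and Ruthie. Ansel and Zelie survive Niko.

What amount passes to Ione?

Ione receives €42,000.

The entire €252,000 passes to the descendants.
That amount (€252,000) is divided into 3 shares of €84,000: Ansel and Zelie each take €84,000; Uma's €84,000 share passes to Uma's issue.
Uma's share (€84,000) is divided into 2 shares of €42,000: Ione and Ruthie each take €42,000.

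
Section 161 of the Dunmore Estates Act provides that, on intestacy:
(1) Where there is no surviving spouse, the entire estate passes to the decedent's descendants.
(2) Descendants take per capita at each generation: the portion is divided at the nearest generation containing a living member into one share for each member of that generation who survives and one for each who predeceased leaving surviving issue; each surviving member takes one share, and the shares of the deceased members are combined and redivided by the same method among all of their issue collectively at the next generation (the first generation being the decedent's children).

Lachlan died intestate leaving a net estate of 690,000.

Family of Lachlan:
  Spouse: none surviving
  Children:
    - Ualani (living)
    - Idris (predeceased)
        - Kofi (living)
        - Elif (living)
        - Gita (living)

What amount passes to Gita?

Gita receives 115,000.

The entire 690,000 passes to the descendants.
That amount (690,000) is divided at the children's generation into 2 shares of 345,000. Ualani takes 345,000. The remaining share for the deceased Idris (345,000) is carried to the next generation.
That pool (345,000) is divided at the grandchildren's generation equally among Kofi, Elif, and Gita: 115,000 each.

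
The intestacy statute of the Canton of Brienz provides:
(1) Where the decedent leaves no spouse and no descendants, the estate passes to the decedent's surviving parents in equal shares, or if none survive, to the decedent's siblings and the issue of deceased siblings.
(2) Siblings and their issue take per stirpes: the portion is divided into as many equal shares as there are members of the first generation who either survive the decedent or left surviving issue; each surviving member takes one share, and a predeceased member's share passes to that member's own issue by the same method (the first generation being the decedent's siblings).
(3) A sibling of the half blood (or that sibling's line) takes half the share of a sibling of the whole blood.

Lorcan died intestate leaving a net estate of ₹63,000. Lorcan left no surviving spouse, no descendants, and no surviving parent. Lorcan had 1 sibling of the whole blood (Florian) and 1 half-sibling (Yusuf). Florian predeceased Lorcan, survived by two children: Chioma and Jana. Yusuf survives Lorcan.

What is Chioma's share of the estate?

Chioma receives ₹21,000.

The entire ₹63,000 passes to the siblings and their issue.
Counting each half-blood sibling's line as half a unit, there are 3/2 units in ₹63,000, so one unit is ₹42,000. Whole-blood lines (Florian) take ₹42,000 each; half-blood lines (Yusuf) take ₹21,000 each.
Florian's share (₹42,000) is divided into 2 shares of ₹21,000: Chioma and Jana each take ₹21,000.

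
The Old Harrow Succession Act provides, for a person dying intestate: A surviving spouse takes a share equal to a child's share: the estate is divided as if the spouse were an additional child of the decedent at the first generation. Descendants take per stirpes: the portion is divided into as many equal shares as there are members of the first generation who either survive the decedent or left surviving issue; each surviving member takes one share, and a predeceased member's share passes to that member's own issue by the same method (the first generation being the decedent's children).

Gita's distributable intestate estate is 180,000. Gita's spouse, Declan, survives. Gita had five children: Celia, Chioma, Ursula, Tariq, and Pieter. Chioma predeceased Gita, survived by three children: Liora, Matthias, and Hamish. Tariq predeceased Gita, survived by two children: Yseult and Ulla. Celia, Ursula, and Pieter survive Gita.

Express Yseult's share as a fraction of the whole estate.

The spouse counts as an additional share at the children's level, so there are 6 primary shares of 30,000. Declan takes one such share (30,000).
The children's combined portion (150,000) is divided into 5 shares of 30,000: Celia, Ursula, and Pieter each take 30,000; Chioma's 30,000 share passes to Chioma's issue; Tariq's 30,000 share passes to Tariq's issue.
Chioma's share (30,000) is divided into 3 shares of 10,000: Liora, Matthias, and Hamish each take 10,000.
Tariq's share (30,000) is divided into 2 shares of 15,000: Yseult and Ulla each take 15,000.

Yseult receives 1/12 of the estate.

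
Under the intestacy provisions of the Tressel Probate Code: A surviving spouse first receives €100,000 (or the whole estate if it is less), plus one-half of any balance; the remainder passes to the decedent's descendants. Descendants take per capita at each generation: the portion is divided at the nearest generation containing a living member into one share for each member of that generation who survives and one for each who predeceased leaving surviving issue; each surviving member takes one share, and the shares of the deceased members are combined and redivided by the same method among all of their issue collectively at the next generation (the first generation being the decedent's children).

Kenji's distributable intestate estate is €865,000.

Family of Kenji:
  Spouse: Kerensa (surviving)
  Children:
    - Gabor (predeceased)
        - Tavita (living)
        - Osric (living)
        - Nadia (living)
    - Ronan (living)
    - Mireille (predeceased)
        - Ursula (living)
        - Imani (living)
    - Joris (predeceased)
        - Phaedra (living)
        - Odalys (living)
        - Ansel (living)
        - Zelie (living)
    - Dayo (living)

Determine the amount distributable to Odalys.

Odalys receives €25,500.

Kerensa first takes €100,000, leaving a balance of €765,000. Kerensa then takes one-half of the balance (€382,500), for a total of €482,500. The remaining €382,500 passes to the descendants.
The descendants' portion (€382,500) is divided at the children's generation into 5 shares of €76,500. Ronan and Dayo each take €76,500. The 3 shares of the deceased (Gabor, Mireille, and Joris) are combined into a pool of €229,500.
That pool (€229,500) is divided at the grandchildren's generation equally among Tavita, Osric, Nadia, Ursula, Imani, Phaedra, Odalys, Ansel, and Zelie: €25,500 each.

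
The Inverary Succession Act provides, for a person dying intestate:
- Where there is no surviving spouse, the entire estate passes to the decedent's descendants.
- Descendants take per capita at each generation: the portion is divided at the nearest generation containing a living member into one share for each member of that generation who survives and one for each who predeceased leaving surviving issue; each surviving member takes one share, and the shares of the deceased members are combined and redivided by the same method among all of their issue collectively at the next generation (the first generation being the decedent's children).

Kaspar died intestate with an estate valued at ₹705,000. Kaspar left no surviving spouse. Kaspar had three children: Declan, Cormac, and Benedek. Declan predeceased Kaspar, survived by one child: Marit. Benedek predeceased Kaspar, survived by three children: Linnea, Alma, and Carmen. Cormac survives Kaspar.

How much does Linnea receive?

Linnea receives ₹117,500.

The entire ₹705,000 passes to the descendants.
That amount (₹705,000) is divided at the children's generation into 3 shares of ₹235,000. Cormac takes ₹235,000. The 2 shares of the deceased (Declan and Benedek) are combined into a pool of ₹470,000.
That pool (₹470,000) is divided at the grandchildren's generation equally among Marit, Linnea, Alma, and Carmen: ₹117,500 each.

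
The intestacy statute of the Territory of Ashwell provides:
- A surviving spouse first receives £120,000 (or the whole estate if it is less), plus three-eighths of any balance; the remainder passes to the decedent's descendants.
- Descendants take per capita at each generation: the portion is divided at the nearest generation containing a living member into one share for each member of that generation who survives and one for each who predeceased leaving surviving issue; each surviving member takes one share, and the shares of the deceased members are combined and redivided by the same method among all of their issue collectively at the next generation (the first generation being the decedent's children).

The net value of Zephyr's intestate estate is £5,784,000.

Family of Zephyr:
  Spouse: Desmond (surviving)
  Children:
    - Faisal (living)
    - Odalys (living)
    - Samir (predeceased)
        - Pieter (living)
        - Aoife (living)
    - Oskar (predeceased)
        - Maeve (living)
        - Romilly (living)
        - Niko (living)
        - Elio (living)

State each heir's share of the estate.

Desmond: £2,244,000; Faisal: £885,000; Odalys: £885,000; Pieter: £295,000; Aoife: £295,000; Maeve: £295,000; Romilly: £295,000; Niko: £295,000; Elio: £295,000

Desmond first takes £120,000, leaving a balance of £5,664,000. Desmond then takes three-eighths of the balance (£2,124,000), for a total of £2,244,000. The remaining £3,540,000 passes to the descendants.
The descendants' portion (£3,540,000) is divided at the children's generation into 4 shares of £885,000. Faisal and Odalys each take £885,000. The 2 shares of the deceased (Samir and Oskar) are combined into a pool of £1,770,000.
That pool (£1,770,000) is divided at the grandchildren's generation equally among Pieter, Aoife, Maeve, Romilly, Niko, and Elio: £295,000 each.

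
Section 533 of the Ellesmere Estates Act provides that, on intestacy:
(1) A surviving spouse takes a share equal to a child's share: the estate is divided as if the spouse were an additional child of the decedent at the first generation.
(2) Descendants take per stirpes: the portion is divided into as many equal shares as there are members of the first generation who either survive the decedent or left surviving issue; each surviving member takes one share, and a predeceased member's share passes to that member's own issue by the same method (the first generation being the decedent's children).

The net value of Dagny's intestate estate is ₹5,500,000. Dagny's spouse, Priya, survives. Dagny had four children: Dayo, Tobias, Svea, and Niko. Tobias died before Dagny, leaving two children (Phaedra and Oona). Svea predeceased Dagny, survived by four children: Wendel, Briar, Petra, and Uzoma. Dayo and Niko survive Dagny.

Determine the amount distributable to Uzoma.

The spouse counts as an additional share at the children's level, so there are 5 primary shares of ₹1,100,000. Priya takes one such share (₹1,100,000).
The children's combined portion (₹4,400,000) is divided into 4 shares of ₹1,100,000: Dayo and Niko each take ₹1,100,000; Tobias's ₹1,100,000 share passes to Tobias's issue; Svea's ₹1,100,000 share passes to Svea's issue.
Tobias's share (₹1,100,000) is divided into 2 shares of ₹550,000: Phaedra and Oona each take ₹550,000.
Svea's share (₹1,100,000) is divided into 4 shares of ₹275,000: Wendel, Briar, Petra, and Uzoma each take ₹275,000.

Uzoma receives ₹275,000.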